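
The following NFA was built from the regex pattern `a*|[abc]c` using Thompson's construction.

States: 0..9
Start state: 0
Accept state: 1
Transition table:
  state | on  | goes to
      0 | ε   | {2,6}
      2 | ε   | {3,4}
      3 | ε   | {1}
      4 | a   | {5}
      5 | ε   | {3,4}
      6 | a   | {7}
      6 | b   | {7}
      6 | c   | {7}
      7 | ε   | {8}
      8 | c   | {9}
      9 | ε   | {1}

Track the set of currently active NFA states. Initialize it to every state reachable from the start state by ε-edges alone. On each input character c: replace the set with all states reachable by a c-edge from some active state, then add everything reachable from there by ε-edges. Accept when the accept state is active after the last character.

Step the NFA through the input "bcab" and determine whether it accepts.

S₀ = ε-closure({0}) = {0,1,2,3,4,6}
'b' @ 1: {7,8}
'c' @ 2: {1,9}  (accept∈set)
'a' @ 3: {}  — no active states
rest 'b' ignored (set empty)
end set {} — state 1 not in

Answer: REJECT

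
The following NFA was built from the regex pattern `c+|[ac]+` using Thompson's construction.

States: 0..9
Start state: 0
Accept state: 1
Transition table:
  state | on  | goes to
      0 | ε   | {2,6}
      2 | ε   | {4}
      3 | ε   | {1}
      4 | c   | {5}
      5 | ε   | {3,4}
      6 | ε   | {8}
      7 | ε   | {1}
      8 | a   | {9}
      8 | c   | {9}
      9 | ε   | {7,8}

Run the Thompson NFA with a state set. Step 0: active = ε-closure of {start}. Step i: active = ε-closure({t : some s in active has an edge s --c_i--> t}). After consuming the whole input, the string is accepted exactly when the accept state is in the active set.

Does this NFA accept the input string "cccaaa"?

Answer: ACCEPT

Derivation:
initial (ε-close {0}): {0,2,4,6,8}
'c' @ 1: {1,3,4,5,7,8,9}  ✓accept
'c' @ 2: {1,3,4,5,7,8,9}  ✓accept
'c' @ 3: {1,3,4,5,7,8,9}  ✓accept
'a' @ 4: {1,7,8,9}  ✓accept
'a' @ 5: {1,7,8,9}  ✓accept
'a' @ 6: {1,7,8,9}  ✓accept
end set {1,7,8,9} — state 1 in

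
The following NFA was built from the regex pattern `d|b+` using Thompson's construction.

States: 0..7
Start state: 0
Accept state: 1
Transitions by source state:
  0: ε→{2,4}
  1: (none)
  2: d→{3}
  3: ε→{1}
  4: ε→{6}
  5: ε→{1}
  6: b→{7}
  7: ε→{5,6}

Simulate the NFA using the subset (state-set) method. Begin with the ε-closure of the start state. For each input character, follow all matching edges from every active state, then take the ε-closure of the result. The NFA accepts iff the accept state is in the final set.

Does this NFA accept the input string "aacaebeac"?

start: ε-closure({0}) = {0,2,4,6}
'a' @ 1: {}  — state set empty
rest 'acaebeac' ignored (set empty)
final: {}; accept 1 not in set

Answer: REJECT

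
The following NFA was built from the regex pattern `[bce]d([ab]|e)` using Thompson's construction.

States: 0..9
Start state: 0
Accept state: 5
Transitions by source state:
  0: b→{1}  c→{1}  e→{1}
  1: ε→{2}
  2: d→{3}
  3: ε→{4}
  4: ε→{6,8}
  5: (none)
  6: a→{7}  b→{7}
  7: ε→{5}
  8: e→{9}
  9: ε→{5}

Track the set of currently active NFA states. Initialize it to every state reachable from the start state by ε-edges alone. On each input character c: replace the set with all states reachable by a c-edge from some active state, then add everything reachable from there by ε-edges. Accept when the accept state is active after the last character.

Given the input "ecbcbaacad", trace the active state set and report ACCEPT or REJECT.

Answer: REJECT

Derivation:
initial (ε-close {0}): {0}
'e' @ 1: {1,2}
'c' @ 2: {}  — state set empty
rest 'bcbaacad' ignored (set empty)
end set {} — state 5 not in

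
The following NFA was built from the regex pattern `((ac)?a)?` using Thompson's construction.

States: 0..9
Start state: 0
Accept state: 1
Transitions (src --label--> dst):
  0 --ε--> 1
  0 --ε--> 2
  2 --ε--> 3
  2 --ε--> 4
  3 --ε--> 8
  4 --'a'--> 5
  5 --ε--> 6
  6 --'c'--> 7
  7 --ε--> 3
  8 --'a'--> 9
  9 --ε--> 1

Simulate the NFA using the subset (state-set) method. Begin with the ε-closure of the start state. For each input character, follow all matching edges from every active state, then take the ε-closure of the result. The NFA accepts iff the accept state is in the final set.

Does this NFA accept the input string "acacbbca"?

Answer: REJECT

Derivation:
S₀ = ε-closure({0}) = {0,1,2,3,4,8}
'a' @ 1: {1,5,6,9}  ✓accept
'c' @ 2: {3,7,8}
'a' @ 3: {1,9}  ✓accept
'c' @ 4: {}  — no active states
rest 'bbca' ignored (set empty)
final: {}; accept 1 not in set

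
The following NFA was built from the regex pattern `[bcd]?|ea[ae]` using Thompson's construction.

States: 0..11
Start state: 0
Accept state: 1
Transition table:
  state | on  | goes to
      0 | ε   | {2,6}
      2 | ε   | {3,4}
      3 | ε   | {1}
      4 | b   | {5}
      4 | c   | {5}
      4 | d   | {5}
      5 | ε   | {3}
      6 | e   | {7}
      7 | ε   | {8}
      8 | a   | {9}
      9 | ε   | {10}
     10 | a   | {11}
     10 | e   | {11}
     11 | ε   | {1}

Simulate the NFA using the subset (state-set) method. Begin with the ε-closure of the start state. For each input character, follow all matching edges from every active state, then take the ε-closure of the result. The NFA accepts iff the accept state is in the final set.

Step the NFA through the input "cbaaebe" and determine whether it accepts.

start: ε-closure({0}) = {0,1,2,3,4,6}
'c' @ 1: {1,3,5}  [accepting]
'b' @ 2: {}  — no active states
rest 'aaebe' ignored (set empty)
end set {} — state 1 not in

Answer: REJECT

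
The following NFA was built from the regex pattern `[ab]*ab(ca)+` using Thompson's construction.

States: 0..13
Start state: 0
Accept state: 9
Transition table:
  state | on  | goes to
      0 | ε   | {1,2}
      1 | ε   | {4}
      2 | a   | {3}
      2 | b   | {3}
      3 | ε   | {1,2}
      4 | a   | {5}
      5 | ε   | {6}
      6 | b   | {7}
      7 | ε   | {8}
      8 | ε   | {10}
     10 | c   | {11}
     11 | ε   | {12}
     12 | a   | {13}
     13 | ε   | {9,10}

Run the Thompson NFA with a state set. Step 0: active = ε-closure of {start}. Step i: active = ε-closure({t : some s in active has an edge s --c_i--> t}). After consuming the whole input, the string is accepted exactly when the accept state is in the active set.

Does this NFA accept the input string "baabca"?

Answer: ACCEPT

Derivation:
initial (ε-close {0}): {0,1,2,4}
'b' @ 1: {1,2,3,4}
'a' @ 2: {1,2,3,4,5,6}
'a' @ 3: {1,2,3,4,5,6}
'b' @ 4: {1,2,3,4,7,8,10}
'c' @ 5: {11,12}
'a' @ 6: {9,10,13}  ✓accept
end set {9,10,13} — state 9 in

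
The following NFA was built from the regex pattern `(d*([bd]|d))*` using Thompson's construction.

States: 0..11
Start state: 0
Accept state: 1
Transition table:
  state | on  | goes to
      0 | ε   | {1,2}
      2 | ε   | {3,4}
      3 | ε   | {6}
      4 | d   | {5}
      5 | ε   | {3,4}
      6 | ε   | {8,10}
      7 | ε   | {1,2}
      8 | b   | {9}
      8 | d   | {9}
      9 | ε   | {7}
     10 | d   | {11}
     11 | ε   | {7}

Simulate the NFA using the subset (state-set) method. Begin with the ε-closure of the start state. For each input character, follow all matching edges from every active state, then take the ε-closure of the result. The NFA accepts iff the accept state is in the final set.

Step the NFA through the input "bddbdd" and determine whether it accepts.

Answer: ACCEPT

Steps:
S₀ = ε-closure({0}) = {0,1,2,3,4,6,8,10}
'b' @ 1: {1,2,3,4,6,7,8,9,10}  [accepting]
'd' @ 2: {1,2,3,4,5,6,7,8,9,10,11}  [accepting]
'd' @ 3: {1,2,3,4,5,6,7,8,9,10,11}  [accepting]
'b' @ 4: {1,2,3,4,6,7,8,9,10}  [accepting]
'd' @ 5: {1,2,3,4,5,6,7,8,9,10,11}  [accepting]
'd' @ 6: {1,2,3,4,5,6,7,8,9,10,11}  [accepting]
after full input: {1,2,3,4,5,6,7,8,9,10,11}  (accept=1 in)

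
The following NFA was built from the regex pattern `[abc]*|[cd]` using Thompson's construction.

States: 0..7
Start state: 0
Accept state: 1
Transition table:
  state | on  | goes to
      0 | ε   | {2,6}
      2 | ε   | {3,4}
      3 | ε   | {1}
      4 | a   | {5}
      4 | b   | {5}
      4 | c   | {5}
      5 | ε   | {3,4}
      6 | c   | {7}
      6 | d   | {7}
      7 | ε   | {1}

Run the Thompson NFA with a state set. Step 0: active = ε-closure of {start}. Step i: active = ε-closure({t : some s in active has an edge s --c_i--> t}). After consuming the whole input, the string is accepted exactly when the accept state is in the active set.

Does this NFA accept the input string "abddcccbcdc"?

Answer: REJECT

Derivation:
S₀ = ε-closure({0}) = {0,1,2,3,4,6}
'a' @ 1: {1,3,4,5}  [accepting]
'b' @ 2: {1,3,4,5}  [accepting]
'd' @ 3: {}  — no active states
rest 'dcccbcdc' ignored (set empty)
final: {}; accept 1 not in set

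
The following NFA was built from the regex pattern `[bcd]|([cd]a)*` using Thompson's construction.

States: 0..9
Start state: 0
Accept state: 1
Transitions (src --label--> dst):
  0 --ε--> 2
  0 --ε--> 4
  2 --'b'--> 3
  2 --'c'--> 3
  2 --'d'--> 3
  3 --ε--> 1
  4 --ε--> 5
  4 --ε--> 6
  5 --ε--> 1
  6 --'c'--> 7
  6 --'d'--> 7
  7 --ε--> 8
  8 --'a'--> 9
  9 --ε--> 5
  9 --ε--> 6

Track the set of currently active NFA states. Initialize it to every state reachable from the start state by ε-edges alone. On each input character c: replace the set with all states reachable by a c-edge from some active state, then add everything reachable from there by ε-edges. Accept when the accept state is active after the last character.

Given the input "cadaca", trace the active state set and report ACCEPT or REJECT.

S₀ = ε-closure({0}) = {0,1,2,4,5,6}
'c' @ 1: {1,3,7,8}  [accepting]
'a' @ 2: {1,5,6,9}  [accepting]
'd' @ 3: {7,8}
'a' @ 4: {1,5,6,9}  [accepting]
'c' @ 5: {7,8}
'a' @ 6: {1,5,6,9}  [accepting]
end set {1,5,6,9} — state 1 in

Answer: ACCEPT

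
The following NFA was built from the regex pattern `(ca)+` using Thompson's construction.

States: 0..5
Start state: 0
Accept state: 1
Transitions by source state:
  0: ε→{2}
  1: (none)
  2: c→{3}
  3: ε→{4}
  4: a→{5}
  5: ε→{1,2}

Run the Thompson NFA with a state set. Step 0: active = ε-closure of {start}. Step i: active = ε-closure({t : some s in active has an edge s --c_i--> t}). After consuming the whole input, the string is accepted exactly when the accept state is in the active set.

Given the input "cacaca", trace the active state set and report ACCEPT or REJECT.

Answer: ACCEPT

Trace:
initial (ε-close {0}): {0,2}
'c' @ 1: {3,4}
'a' @ 2: {1,2,5}  (accept∈set)
'c' @ 3: {3,4}
'a' @ 4: {1,2,5}  (accept∈set)
'c' @ 5: {3,4}
'a' @ 6: {1,2,5}  (accept∈set)
after full input: {1,2,5}  (accept=1 in)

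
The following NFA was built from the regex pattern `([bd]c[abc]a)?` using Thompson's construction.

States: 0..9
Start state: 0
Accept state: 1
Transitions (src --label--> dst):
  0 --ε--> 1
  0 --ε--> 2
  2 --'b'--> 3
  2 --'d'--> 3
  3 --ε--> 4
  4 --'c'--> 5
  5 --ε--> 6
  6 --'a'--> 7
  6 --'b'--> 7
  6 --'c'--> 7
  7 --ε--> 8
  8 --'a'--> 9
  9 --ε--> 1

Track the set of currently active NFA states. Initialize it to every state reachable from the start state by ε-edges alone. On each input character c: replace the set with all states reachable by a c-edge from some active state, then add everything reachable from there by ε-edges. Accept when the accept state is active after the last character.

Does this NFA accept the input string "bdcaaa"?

Answer: REJECT

Derivation:
start: ε-closure({0}) = {0,1,2}
'b' @ 1: {3,4}
'd' @ 2: {}  — state set empty
rest 'caaa' ignored (set empty)
end set {} — state 1 not in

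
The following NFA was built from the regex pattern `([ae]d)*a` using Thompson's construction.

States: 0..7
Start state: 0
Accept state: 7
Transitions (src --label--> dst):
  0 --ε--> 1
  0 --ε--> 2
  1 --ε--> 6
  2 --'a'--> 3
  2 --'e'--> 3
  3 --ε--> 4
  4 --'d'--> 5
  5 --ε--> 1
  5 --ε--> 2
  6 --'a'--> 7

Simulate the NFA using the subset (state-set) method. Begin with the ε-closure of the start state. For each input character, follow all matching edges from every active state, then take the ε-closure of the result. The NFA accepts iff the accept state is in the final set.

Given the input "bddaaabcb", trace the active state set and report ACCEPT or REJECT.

initial (ε-close {0}): {0,1,2,6}
'b' @ 1: {}  — dead — no transitions
rest 'ddaaabcb' ignored (set empty)
end set {} — state 7 not in

Answer: REJECT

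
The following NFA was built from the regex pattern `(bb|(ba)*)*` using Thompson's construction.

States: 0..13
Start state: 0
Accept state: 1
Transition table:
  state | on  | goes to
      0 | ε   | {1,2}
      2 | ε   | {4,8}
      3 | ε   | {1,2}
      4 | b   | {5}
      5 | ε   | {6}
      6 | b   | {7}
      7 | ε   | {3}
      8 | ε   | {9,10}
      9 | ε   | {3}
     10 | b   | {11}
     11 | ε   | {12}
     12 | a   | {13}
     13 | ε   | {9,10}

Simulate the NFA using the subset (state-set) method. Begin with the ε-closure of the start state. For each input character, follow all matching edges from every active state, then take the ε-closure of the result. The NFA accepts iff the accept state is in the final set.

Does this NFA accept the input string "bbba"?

S₀ = ε-closure({0}) = {0,1,2,3,4,8,9,10}
'b' @ 1: {5,6,11,12}
'b' @ 2: {1,2,3,4,7,8,9,10}  (accept∈set)
'b' @ 3: {5,6,11,12}
'a' @ 4: {1,2,3,4,8,9,10,13}  (accept∈set)
after full input: {1,2,3,4,8,9,10,13}  (accept=1 in)

Answer: ACCEPT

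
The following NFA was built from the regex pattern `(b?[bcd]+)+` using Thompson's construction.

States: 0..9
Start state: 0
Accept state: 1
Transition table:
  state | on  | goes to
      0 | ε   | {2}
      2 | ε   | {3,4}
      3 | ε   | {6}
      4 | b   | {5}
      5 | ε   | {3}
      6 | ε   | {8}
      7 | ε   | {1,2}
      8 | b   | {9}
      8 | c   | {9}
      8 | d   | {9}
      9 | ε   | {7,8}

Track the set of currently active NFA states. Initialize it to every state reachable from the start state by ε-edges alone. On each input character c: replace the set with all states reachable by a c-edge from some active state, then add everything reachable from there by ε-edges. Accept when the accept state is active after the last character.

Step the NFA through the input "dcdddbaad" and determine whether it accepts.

S₀ = ε-closure({0}) = {0,2,3,4,6,8}
'd' @ 1: {1,2,3,4,6,7,8,9}  [accepting]
'c' @ 2: {1,2,3,4,6,7,8,9}  [accepting]
'd' @ 3: {1,2,3,4,6,7,8,9}  [accepting]
'd' @ 4: {1,2,3,4,6,7,8,9}  [accepting]
'd' @ 5: {1,2,3,4,6,7,8,9}  [accepting]
'b' @ 6: {1,2,3,4,5,6,7,8,9}  [accepting]
'a' @ 7: {}  — no active states
rest 'ad' ignored (set empty)
end set {} — state 1 not in

Answer: REJECT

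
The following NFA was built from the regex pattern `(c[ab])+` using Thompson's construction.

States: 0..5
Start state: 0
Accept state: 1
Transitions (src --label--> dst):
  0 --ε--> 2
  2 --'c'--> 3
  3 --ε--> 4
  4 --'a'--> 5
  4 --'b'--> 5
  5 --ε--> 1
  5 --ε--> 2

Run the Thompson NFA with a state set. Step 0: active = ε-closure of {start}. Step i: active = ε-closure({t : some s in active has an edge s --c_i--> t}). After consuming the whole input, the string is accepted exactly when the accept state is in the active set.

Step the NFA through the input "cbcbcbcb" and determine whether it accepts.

Answer: ACCEPT

Steps:
initial (ε-close {0}): {0,2}
'c' @ 1: {3,4}
'b' @ 2: {1,2,5}  (accept∈set)
'c' @ 3: {3,4}
'b' @ 4: {1,2,5}  (accept∈set)
'c' @ 5: {3,4}
'b' @ 6: {1,2,5}  (accept∈set)
'c' @ 7: {3,4}
'b' @ 8: {1,2,5}  (accept∈set)
final: {1,2,5}; accept 1 in set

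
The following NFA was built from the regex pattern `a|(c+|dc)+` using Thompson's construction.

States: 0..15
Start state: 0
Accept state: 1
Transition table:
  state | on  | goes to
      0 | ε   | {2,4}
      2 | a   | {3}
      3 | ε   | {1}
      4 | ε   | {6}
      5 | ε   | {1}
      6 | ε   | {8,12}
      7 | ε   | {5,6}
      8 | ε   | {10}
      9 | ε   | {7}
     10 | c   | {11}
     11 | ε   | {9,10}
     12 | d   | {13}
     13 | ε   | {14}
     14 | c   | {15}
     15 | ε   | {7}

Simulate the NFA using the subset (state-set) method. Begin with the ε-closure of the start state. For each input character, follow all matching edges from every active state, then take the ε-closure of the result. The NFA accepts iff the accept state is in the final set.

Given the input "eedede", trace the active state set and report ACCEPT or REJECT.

Answer: REJECT

Derivation:
initial (ε-close {0}): {0,2,4,6,8,10,12}
'e' @ 1: {}  — dead — no transitions
rest 'edede' ignored (set empty)
end set {} — state 1 not in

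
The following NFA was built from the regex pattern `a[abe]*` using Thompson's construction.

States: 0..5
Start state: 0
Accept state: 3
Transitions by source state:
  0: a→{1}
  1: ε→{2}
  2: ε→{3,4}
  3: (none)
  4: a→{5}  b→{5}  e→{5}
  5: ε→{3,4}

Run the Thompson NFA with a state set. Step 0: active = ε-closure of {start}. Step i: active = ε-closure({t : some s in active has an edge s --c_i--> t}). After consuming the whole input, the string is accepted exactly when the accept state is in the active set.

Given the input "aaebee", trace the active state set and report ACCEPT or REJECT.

S₀ = ε-closure({0}) = {0}
'a' @ 1: {1,2,3,4}  ✓accept
'a' @ 2: {3,4,5}  ✓accept
'e' @ 3: {3,4,5}  ✓accept
'b' @ 4: {3,4,5}  ✓accept
'e' @ 5: {3,4,5}  ✓accept
'e' @ 6: {3,4,5}  ✓accept
end set {3,4,5} — state 3 in

Answer: ACCEPT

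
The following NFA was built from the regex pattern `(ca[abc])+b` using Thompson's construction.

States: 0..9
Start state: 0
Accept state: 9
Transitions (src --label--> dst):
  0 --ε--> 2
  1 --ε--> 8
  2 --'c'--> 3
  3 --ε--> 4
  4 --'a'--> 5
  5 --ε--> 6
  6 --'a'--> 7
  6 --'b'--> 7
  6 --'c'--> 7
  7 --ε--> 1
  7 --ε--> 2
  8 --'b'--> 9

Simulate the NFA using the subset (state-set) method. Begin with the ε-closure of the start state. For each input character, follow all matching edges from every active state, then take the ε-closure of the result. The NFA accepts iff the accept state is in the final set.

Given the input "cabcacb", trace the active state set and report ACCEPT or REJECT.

S₀ = ε-closure({0}) = {0,2}
'c' @ 1: {3,4}
'a' @ 2: {5,6}
'b' @ 3: {1,2,7,8}
'c' @ 4: {3,4}
'a' @ 5: {5,6}
'c' @ 6: {1,2,7,8}
'b' @ 7: {9}  (accept∈set)
final: {9}; accept 9 in set

Answer: ACCEPT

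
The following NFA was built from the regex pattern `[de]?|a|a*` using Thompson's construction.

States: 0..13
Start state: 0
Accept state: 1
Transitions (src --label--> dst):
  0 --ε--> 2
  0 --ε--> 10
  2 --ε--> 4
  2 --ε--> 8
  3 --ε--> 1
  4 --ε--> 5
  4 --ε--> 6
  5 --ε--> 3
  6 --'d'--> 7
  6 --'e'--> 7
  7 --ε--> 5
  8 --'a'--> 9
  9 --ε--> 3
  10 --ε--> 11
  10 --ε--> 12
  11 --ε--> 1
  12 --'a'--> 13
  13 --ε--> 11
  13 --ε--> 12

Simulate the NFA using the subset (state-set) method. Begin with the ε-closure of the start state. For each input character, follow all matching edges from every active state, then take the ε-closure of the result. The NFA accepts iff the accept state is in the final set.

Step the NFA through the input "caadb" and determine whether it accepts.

S₀ = ε-closure({0}) = {0,1,2,3,4,5,6,8,10,11,12}
'c' @ 1: {}  — no active states
rest 'aadb' ignored (set empty)
after full input: {}  (accept=1 not in)

Answer: REJECT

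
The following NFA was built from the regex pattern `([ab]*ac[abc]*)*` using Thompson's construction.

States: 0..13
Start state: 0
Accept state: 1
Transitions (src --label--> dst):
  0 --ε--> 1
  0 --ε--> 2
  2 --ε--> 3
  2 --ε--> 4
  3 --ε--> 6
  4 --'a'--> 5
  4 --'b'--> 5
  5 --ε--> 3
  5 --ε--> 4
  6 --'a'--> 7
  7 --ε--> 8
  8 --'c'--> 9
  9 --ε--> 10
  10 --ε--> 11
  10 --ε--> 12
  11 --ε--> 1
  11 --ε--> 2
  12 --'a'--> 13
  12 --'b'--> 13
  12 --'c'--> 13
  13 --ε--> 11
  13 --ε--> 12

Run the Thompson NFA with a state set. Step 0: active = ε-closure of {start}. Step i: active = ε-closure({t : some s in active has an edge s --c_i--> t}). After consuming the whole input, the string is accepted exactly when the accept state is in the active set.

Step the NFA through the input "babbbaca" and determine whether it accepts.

initial (ε-close {0}): {0,1,2,3,4,6}
'b' @ 1: {3,4,5,6}
'a' @ 2: {3,4,5,6,7,8}
'b' @ 3: {3,4,5,6}
'b' @ 4: {3,4,5,6}
'b' @ 5: {3,4,5,6}
'a' @ 6: {3,4,5,6,7,8}
'c' @ 7: {1,2,3,4,6,9,10,11,12}  ✓accept
'a' @ 8: {1,2,3,4,5,6,7,8,11,12,13}  ✓accept
final: {1,2,3,4,5,6,7,8,11,12,13}; accept 1 in set

Answer: ACCEPT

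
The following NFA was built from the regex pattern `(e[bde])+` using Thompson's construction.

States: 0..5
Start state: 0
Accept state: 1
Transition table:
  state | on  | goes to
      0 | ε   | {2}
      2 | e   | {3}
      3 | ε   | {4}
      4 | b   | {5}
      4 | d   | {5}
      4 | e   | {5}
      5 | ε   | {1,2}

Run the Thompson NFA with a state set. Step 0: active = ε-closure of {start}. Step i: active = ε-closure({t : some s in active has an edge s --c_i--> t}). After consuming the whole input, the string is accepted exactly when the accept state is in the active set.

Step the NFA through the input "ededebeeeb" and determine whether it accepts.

Answer: ACCEPT

Trace:
S₀ = ε-closure({0}) = {0,2}
'e' @ 1: {3,4}
'd' @ 2: {1,2,5}  [accepting]
'e' @ 3: {3,4}
'd' @ 4: {1,2,5}  [accepting]
'e' @ 5: {3,4}
'b' @ 6: {1,2,5}  [accepting]
'e' @ 7: {3,4}
'e' @ 8: {1,2,5}  [accepting]
'e' @ 9: {3,4}
'b' @ 10: {1,2,5}  [accepting]
end set {1,2,5} — state 1 in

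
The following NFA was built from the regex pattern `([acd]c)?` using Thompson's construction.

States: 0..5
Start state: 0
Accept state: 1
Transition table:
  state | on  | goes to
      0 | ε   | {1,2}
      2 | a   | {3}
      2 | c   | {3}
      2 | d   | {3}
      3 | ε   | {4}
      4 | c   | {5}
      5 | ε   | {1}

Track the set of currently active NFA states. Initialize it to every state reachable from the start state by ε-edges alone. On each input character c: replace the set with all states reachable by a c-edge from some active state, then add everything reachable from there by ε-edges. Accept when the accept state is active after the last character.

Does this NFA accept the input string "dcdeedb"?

Answer: REJECT

Derivation:
S₀ = ε-closure({0}) = {0,1,2}
'd' @ 1: {3,4}
'c' @ 2: {1,5}  ✓accept
'd' @ 3: {}  — state set empty
rest 'eedb' ignored (set empty)
final: {}; accept 1 not in set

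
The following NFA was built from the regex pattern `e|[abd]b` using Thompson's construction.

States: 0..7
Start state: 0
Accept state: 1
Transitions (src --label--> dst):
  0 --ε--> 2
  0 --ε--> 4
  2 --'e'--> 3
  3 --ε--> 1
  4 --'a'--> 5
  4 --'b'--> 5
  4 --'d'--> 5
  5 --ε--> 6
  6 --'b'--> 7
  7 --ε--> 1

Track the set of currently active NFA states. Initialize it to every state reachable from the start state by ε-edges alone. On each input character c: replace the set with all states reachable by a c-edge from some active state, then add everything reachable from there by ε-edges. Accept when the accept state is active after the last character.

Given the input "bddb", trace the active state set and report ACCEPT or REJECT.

Answer: REJECT

Trace:
S₀ = ε-closure({0}) = {0,2,4}
'b' @ 1: {5,6}
'd' @ 2: {}  — state set empty
rest 'db' ignored (set empty)
end set {} — state 1 not in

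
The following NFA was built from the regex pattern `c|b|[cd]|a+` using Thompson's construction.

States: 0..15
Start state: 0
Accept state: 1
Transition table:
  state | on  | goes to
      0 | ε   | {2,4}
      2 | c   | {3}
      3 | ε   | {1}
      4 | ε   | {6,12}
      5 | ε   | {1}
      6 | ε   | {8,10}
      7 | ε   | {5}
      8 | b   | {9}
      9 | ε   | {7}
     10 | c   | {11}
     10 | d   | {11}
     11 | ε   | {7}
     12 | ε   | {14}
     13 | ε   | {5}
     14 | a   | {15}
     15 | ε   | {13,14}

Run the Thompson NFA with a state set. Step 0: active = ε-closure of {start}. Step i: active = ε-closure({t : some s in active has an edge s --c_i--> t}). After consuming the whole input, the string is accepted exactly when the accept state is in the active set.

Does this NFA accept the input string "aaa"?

Answer: ACCEPT

Steps:
initial (ε-close {0}): {0,2,4,6,8,10,12,14}
'a' @ 1: {1,5,13,14,15}  (accept∈set)
'a' @ 2: {1,5,13,14,15}  (accept∈set)
'a' @ 3: {1,5,13,14,15}  (accept∈set)
after full input: {1,5,13,14,15}  (accept=1 in)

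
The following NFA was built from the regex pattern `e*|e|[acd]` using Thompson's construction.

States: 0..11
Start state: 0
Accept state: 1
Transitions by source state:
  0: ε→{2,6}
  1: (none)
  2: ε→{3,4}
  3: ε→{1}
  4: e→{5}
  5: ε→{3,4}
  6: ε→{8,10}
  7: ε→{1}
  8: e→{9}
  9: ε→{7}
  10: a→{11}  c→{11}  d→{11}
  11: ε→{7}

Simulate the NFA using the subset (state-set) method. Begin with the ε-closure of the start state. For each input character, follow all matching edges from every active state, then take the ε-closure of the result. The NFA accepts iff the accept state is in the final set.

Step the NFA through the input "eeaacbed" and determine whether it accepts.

Answer: REJECT

Trace:
start: ε-closure({0}) = {0,1,2,3,4,6,8,10}
'e' @ 1: {1,3,4,5,7,9}  ✓accept
'e' @ 2: {1,3,4,5}  ✓accept
'a' @ 3: {}  — dead — no transitions
rest 'acbed' ignored (set empty)
end set {} — state 1 not in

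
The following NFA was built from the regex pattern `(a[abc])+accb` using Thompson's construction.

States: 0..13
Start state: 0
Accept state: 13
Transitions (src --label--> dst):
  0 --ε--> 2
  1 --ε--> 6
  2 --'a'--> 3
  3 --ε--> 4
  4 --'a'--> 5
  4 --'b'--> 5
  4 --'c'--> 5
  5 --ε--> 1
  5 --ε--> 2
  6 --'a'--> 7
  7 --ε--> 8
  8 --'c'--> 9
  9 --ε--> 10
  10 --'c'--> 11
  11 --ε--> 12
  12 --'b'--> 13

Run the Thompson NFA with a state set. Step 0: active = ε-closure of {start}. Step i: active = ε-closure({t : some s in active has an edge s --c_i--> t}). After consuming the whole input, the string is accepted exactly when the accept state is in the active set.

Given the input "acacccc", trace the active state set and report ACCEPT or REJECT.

initial (ε-close {0}): {0,2}
'a' @ 1: {3,4}
'c' @ 2: {1,2,5,6}
'a' @ 3: {3,4,7,8}
'c' @ 4: {1,2,5,6,9,10}
'c' @ 5: {11,12}
'c' @ 6: {}  — state set empty
rest 'c' ignored (set empty)
after full input: {}  (accept=13 not in)

Answer: REJECT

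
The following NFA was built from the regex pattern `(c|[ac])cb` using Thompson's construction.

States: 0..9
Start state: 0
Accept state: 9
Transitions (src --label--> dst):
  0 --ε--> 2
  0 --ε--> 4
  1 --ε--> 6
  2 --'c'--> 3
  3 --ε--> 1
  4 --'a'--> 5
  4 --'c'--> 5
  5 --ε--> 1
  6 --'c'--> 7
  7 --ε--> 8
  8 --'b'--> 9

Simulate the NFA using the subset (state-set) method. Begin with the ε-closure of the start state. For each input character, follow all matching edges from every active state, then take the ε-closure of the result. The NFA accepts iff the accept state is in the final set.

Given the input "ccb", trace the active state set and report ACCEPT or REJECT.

S₀ = ε-closure({0}) = {0,2,4}
'c' @ 1: {1,3,5,6}
'c' @ 2: {7,8}
'b' @ 3: {9}  (accept∈set)
after full input: {9}  (accept=9 in)

Answer: ACCEPT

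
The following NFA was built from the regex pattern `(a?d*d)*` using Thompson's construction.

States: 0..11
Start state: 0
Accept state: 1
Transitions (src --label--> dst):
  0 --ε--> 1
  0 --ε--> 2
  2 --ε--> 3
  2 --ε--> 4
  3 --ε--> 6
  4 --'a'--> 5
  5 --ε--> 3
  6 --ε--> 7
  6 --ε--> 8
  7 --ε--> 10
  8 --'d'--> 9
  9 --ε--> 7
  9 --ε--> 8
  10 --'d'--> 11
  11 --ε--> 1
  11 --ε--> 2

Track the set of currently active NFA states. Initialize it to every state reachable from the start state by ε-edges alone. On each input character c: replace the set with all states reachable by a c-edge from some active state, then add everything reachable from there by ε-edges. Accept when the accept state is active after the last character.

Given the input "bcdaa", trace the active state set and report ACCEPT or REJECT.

S₀ = ε-closure({0}) = {0,1,2,3,4,6,7,8,10}
'b' @ 1: {}  — state set empty
rest 'cdaa' ignored (set empty)
final: {}; accept 1 not in set

Answer: REJECT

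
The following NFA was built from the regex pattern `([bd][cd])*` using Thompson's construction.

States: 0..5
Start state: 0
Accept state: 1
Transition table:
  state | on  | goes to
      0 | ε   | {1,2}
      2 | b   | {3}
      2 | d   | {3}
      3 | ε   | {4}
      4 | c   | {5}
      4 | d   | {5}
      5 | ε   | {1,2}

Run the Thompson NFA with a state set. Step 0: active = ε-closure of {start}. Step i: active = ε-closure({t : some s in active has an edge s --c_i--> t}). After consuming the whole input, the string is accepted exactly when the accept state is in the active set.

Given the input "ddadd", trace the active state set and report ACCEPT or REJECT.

Answer: REJECT

Trace:
start: ε-closure({0}) = {0,1,2}
'd' @ 1: {3,4}
'd' @ 2: {1,2,5}  ✓accept
'a' @ 3: {}  — no active states
rest 'dd' ignored (set empty)
final: {}; accept 1 not in set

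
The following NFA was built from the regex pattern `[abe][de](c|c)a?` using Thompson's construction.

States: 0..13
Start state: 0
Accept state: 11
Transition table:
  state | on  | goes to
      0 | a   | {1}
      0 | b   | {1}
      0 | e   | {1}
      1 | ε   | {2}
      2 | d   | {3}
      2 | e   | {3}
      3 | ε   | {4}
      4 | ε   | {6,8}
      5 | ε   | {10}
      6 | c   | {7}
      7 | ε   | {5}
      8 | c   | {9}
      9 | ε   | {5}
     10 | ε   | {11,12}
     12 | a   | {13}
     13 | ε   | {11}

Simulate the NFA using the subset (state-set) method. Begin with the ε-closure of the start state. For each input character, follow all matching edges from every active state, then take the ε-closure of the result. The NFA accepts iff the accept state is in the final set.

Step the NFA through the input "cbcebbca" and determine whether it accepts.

initial (ε-close {0}): {0}
'c' @ 1: {}  — no active states
rest 'bcebbca' ignored (set empty)
after full input: {}  (accept=11 not in)

Answer: REJECT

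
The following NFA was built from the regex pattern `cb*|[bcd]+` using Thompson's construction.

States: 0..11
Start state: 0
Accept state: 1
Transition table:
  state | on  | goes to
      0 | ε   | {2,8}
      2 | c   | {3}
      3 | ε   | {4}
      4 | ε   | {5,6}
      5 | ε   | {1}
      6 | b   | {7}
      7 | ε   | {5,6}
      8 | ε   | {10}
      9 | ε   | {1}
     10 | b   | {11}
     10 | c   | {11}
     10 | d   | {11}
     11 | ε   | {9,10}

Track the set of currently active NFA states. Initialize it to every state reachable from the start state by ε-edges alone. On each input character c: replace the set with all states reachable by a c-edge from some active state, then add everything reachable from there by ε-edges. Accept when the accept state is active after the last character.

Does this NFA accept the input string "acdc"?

start: ε-closure({0}) = {0,2,8,10}
'a' @ 1: {}  — no active states
rest 'cdc' ignored (set empty)
end set {} — state 1 not in

Answer: REJECT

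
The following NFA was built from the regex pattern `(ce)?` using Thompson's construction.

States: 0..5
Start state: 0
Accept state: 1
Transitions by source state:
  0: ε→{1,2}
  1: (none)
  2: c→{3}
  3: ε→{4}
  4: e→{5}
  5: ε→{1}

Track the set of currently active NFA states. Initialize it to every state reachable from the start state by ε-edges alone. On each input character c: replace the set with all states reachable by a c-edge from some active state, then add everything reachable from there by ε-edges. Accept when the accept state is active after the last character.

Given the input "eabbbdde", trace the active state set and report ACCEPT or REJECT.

Answer: REJECT

Steps:
S₀ = ε-closure({0}) = {0,1,2}
'e' @ 1: {}  — dead — no transitions
rest 'abbbdde' ignored (set empty)
after full input: {}  (accept=1 not in)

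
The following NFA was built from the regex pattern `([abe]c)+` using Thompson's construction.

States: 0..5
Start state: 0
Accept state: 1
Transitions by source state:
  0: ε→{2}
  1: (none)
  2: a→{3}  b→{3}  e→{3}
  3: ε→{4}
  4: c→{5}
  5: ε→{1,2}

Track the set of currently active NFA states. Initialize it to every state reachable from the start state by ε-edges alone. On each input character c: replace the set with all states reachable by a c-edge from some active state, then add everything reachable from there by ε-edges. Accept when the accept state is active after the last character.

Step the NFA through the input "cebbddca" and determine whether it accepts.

initial (ε-close {0}): {0,2}
'c' @ 1: {}  — dead — no transitions
rest 'ebbddca' ignored (set empty)
final: {}; accept 1 not in set

Answer: REJECT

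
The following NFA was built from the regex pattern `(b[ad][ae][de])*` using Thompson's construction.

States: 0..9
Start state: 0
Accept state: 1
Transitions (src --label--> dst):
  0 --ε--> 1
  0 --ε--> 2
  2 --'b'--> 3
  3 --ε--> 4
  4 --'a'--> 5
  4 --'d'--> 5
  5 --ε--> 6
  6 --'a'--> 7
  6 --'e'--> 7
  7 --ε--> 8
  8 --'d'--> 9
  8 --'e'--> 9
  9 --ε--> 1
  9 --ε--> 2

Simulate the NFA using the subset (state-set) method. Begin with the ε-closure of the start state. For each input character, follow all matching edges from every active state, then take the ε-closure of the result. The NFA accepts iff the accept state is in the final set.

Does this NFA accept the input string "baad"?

start: ε-closure({0}) = {0,1,2}
'b' @ 1: {3,4}
'a' @ 2: {5,6}
'a' @ 3: {7,8}
'd' @ 4: {1,2,9}  [accepting]
end set {1,2,9} — state 1 in

Answer: ACCEPT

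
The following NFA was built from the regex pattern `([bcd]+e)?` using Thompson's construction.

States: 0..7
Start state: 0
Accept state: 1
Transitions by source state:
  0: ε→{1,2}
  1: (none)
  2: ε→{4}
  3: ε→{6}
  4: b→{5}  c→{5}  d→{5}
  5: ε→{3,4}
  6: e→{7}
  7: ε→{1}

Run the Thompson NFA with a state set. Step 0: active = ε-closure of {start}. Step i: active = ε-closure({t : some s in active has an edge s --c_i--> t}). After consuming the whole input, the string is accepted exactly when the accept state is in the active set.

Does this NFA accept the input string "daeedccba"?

S₀ = ε-closure({0}) = {0,1,2,4}
'd' @ 1: {3,4,5,6}
'a' @ 2: {}  — state set empty
rest 'eedccba' ignored (set empty)
end set {} — state 1 not in

Answer: REJECT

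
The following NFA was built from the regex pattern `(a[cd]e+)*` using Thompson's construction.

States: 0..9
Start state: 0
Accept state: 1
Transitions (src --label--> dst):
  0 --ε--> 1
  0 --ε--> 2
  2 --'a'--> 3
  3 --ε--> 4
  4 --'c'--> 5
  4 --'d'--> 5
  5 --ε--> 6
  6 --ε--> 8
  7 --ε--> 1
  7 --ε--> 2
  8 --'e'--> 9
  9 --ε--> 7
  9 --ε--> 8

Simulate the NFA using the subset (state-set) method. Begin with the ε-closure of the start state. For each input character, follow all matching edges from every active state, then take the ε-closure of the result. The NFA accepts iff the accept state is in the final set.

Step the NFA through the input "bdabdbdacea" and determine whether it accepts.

initial (ε-close {0}): {0,1,2}
'b' @ 1: {}  — state set empty
rest 'dabdbdacea' ignored (set empty)
end set {} — state 1 not in

Answer: REJECT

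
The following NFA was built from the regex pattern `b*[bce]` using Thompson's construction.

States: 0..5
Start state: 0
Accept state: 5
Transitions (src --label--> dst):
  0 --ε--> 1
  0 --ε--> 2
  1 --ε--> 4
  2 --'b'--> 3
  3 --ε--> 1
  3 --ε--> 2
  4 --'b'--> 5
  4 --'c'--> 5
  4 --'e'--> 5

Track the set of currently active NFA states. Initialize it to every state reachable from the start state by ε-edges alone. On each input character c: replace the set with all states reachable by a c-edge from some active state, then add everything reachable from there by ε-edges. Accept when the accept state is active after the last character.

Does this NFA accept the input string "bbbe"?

Answer: ACCEPT

Steps:
S₀ = ε-closure({0}) = {0,1,2,4}
'b' @ 1: {1,2,3,4,5}  (accept∈set)
'b' @ 2: {1,2,3,4,5}  (accept∈set)
'b' @ 3: {1,2,3,4,5}  (accept∈set)
'e' @ 4: {5}  (accept∈set)
end set {5} — state 5 in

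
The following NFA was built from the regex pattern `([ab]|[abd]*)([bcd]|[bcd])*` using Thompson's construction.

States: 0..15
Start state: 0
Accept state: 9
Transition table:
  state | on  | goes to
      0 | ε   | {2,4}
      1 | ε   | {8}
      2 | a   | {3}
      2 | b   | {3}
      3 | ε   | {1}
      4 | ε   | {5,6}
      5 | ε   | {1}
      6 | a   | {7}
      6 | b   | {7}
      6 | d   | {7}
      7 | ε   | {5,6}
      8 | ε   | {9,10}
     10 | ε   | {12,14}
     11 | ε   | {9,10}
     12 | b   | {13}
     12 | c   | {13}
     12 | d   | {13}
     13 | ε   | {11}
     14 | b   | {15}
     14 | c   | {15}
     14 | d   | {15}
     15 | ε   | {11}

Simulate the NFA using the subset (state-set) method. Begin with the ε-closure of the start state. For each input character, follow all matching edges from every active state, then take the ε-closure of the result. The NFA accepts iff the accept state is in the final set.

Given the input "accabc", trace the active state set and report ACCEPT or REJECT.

S₀ = ε-closure({0}) = {0,1,2,4,5,6,8,9,10,12,14}
'a' @ 1: {1,3,5,6,7,8,9,10,12,14}  ✓accept
'c' @ 2: {9,10,11,12,13,14,15}  ✓accept
'c' @ 3: {9,10,11,12,13,14,15}  ✓accept
'a' @ 4: {}  — state set empty
rest 'bc' ignored (set empty)
final: {}; accept 9 not in set

Answer: REJECT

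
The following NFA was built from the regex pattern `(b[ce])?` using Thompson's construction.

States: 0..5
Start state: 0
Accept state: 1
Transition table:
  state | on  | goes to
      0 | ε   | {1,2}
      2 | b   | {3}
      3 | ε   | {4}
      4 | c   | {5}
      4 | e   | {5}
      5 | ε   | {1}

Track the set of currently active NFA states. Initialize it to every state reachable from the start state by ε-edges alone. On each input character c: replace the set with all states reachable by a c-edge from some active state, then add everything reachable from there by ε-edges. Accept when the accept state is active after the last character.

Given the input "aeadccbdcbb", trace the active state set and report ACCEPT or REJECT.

start: ε-closure({0}) = {0,1,2}
'a' @ 1: {}  — no active states
rest 'eadccbdcbb' ignored (set empty)
after full input: {}  (accept=1 not in)

Answer: REJECT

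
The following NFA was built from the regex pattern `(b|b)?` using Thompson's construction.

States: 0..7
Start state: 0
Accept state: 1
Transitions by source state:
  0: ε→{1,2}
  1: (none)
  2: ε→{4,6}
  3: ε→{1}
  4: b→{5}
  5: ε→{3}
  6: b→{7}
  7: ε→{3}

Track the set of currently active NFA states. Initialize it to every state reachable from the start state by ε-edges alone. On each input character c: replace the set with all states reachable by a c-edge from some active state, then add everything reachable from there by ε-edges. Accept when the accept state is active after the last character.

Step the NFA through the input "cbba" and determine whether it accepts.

initial (ε-close {0}): {0,1,2,4,6}
'c' @ 1: {}  — state set empty
rest 'bba' ignored (set empty)
final: {}; accept 1 not in set

Answer: REJECT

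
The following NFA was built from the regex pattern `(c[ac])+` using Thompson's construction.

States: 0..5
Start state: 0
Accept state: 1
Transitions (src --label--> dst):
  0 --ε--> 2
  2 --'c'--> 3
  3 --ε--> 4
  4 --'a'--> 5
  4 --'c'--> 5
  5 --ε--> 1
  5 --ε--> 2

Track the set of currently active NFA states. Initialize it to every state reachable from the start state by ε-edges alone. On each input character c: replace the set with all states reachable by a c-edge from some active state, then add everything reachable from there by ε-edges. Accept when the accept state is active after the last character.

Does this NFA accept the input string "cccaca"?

start: ε-closure({0}) = {0,2}
'c' @ 1: {3,4}
'c' @ 2: {1,2,5}  [accepting]
'c' @ 3: {3,4}
'a' @ 4: {1,2,5}  [accepting]
'c' @ 5: {3,4}
'a' @ 6: {1,2,5}  [accepting]
final: {1,2,5}; accept 1 in set

Answer: ACCEPT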